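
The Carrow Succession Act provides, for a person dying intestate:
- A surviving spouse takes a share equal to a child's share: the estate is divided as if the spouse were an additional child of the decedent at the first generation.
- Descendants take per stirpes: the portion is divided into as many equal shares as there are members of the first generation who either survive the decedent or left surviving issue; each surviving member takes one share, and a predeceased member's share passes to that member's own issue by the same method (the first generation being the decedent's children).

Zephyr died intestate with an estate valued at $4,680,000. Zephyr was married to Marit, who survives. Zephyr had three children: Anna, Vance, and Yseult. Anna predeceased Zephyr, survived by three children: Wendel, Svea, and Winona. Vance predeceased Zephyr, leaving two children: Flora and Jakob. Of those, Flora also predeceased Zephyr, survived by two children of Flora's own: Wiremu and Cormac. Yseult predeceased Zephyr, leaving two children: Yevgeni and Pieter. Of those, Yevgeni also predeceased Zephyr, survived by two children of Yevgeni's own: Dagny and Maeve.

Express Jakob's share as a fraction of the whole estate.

The spouse counts as an additional share at the children's level, so there are 4 primary shares of $1,170,000. Marit takes one such share ($1,170,000).
The children's combined portion ($3,510,000) is divided into 3 shares of $1,170,000: Anna's $1,170,000 share passes to Anna's issue; Vance's $1,170,000 share passes to Vance's issue; Yseult's $1,170,000 share passes to Yseult's issue.
Anna's share ($1,170,000) is divided into 3 shares of $390,000: Wendel, Svea, and Winona each take $390,000.
Vance's share ($1,170,000) is divided into 2 shares of $585,000: Jakob takes $585,000; Flora's $585,000 share passes to Flora's issue.
Flora's share ($585,000) is divided into 2 shares of $292,500: Wiremu and Cormac each take $292,500.
Yseult's share ($1,170,000) is divided into 2 shares of $585,000: Pieter takes $585,000; Yevgeni's $585,000 share passes to Yevgeni's issue.
Yevgeni's share ($585,000) is divided into 2 shares of $292,500: Dagny and Maeve each take $292,500.

Jakob receives 1/8 of the estate.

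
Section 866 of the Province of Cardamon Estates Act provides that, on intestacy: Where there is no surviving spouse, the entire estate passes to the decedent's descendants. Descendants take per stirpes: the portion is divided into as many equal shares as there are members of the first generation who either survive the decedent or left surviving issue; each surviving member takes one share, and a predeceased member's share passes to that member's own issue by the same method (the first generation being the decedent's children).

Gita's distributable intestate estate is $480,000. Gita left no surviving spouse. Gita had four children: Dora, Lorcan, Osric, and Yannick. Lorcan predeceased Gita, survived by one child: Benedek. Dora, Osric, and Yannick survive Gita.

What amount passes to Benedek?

The entire $480,000 passes to the descendants.
That amount ($480,000) is divided into 4 shares of $120,000: Dora, Osric, and Yannick each take $120,000; Lorcan's $120,000 share passes to Lorcan's issue.
Lorcan's share ($120,000) passes entirely to Benedek.

Benedek receives $120,000.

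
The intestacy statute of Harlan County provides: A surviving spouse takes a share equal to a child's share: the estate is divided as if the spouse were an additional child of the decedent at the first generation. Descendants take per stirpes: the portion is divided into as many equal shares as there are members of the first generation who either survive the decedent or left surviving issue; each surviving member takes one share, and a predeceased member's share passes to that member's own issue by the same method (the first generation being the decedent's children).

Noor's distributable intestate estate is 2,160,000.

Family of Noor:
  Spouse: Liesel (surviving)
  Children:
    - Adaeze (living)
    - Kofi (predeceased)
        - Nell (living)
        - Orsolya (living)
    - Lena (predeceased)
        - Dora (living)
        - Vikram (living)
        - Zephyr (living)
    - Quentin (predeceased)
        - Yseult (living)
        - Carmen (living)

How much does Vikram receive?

Vikram receives 144,000.

The spouse counts as an additional share at the children's level, so there are 5 primary shares of 432,000. Liesel takes one such share (432,000).
The children's combined portion (1,728,000) is divided into 4 shares of 432,000: Adaeze takes 432,000; Kofi's 432,000 share passes to Kofi's issue; Lena's 432,000 share passes to Lena's issue; Quentin's 432,000 share passes to Quentin's issue.
Kofi's share (432,000) is divided into 2 shares of 216,000: Nell and Orsolya each take 216,000.
Lena's share (432,000) is divided into 3 shares of 144,000: Dora, Vikram, and Zephyr each take 144,000.
Quentin's share (432,000) is divided into 2 shares of 216,000: Yseult and Carmen each take 216,000.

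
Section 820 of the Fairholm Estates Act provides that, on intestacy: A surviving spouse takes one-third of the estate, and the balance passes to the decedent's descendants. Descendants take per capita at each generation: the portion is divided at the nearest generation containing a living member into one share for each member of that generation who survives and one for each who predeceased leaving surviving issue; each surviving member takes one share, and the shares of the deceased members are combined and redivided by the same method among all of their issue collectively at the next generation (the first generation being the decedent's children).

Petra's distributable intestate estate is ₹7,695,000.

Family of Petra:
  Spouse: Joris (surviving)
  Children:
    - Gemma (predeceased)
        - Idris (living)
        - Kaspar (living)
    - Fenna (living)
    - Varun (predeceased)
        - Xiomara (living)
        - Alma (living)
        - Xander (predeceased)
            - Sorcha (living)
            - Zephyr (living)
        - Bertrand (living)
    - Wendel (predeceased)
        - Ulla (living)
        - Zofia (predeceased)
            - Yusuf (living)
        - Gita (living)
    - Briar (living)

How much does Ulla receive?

Ulla receives ₹342,000.

Joris takes one-third of ₹7,695,000 = ₹2,565,000. The remaining ₹5,130,000 passes to the descendants.
The descendants' portion (₹5,130,000) is divided at the children's generation into 5 shares of ₹1,026,000. Fenna and Briar each take ₹1,026,000. The 3 shares of the deceased (Gemma, Varun, and Wendel) are combined into a pool of ₹3,078,000.
That pool (₹3,078,000) is divided at the grandchildren's generation into 9 shares of ₹342,000. Idris, Kaspar, Xiomara, Alma, Bertrand, Ulla, and Gita each take ₹342,000. The 2 shares of the deceased (Xander and Zofia) are combined into a pool of ₹684,000.
That pool (₹684,000) is divided at the great-grandchildren's generation equally among Sorcha, Zephyr, and Yusuf: ₹228,000 each.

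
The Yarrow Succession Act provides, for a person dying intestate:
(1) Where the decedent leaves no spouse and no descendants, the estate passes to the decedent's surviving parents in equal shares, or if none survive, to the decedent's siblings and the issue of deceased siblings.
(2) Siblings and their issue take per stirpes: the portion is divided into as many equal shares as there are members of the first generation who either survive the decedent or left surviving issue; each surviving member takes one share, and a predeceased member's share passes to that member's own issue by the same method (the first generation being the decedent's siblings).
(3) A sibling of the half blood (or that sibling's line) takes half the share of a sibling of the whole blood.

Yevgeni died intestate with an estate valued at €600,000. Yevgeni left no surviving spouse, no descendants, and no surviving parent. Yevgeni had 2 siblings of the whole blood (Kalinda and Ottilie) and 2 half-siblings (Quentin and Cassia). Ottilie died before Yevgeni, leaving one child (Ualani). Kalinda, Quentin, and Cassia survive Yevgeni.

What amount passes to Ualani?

Ualani receives €200,000.

The entire €600,000 passes to the siblings and their issue.
Counting each half-blood sibling's line as half a unit, there are 3 units in €600,000, so one unit is €200,000. Whole-blood lines (Kalinda and Ottilie) take €200,000 each; half-blood lines (Quentin and Cassia) take €100,000 each.
Ottilie's share (€200,000) passes entirely to Ualani.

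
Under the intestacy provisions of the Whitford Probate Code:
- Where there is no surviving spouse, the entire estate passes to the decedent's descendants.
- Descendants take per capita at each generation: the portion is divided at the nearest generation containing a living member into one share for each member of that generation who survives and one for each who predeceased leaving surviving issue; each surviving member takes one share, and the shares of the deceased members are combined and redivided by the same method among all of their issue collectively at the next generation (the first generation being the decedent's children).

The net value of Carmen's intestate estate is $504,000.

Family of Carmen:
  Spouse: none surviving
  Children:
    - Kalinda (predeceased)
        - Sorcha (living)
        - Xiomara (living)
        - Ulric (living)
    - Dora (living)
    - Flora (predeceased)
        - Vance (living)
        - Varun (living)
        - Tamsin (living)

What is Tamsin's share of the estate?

The entire $504,000 passes to the descendants.
That amount ($504,000) is divided at the children's generation into 3 shares of $168,000. Dora takes $168,000. The 2 shares of the deceased (Kalinda and Flora) are combined into a pool of $336,000.
That pool ($336,000) is divided at the grandchildren's generation equally among Sorcha, Xiomara, Ulric, Vance, Varun, and Tamsin: $56,000 each.

Tamsin receives $56,000.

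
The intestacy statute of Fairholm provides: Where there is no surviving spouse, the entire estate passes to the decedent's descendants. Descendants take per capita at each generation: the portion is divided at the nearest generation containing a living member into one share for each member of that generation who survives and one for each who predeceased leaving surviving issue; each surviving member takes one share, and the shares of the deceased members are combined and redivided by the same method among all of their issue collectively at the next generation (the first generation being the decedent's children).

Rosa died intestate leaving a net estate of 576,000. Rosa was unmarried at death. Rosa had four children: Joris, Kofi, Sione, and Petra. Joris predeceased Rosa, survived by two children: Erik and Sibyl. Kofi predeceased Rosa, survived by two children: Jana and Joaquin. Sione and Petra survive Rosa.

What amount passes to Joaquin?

The entire 576,000 passes to the descendants.
That amount (576,000) is divided at the children's generation into 4 shares of 144,000. Sione and Petra each take 144,000. The 2 shares of the deceased (Joris and Kofi) are combined into a pool of 288,000.
That pool (288,000) is divided at the grandchildren's generation equally among Erik, Sibyl, Jana, and Joaquin: 72,000 each.

Joaquin receives 72,000.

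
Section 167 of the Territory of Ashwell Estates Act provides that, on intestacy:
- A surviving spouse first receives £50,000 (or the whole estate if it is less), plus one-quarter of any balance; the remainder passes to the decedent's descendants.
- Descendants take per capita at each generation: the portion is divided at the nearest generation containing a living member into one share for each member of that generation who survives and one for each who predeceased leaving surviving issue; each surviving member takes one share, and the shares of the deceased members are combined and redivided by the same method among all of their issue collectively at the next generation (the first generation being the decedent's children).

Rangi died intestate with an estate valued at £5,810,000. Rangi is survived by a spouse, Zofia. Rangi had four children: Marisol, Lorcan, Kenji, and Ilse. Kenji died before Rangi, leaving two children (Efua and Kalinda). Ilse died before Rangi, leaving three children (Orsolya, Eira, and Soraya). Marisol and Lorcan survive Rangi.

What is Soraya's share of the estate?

Soraya receives £432,000.

Zofia first takes £50,000, leaving a balance of £5,760,000. Zofia then takes one-quarter of the balance (£1,440,000), for a total of £1,490,000. The remaining £4,320,000 passes to the descendants.
The descendants' portion (£4,320,000) is divided at the children's generation into 4 shares of £1,080,000. Marisol and Lorcan each take £1,080,000. The 2 shares of the deceased (Kenji and Ilse) are combined into a pool of £2,160,000.
That pool (£2,160,000) is divided at the grandchildren's generation equally among Efua, Kalinda, Orsolya, Eira, and Soraya: £432,000 each.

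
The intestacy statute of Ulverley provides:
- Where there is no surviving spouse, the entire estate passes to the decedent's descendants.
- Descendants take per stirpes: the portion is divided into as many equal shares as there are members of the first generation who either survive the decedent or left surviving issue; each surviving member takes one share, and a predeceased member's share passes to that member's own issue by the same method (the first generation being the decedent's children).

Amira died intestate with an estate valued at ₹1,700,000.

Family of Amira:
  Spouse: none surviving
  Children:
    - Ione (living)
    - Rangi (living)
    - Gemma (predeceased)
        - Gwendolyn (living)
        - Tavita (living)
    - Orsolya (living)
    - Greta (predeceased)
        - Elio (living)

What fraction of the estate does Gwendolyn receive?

Gwendolyn receives 1/10 of the estate.

The entire ₹1,700,000 passes to the descendants.
That amount (₹1,700,000) is divided into 5 shares of ₹340,000: Ione, Rangi, and Orsolya each take ₹340,000; Gemma's ₹340,000 share passes to Gemma's issue; Greta's ₹340,000 share passes to Greta's issue.
Gemma's share (₹340,000) is divided into 2 shares of ₹170,000: Gwendolyn and Tavita each take ₹170,000.
Greta's share (₹340,000) passes entirely to Elio.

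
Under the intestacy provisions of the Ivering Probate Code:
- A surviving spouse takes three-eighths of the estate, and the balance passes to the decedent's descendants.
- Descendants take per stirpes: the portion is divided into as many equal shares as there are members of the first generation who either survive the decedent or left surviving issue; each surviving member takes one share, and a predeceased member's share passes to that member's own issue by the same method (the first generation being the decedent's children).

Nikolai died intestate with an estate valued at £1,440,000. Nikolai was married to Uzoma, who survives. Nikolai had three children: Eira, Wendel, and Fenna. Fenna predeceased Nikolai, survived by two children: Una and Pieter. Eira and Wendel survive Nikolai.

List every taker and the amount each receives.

Uzoma takes three-eighths of £1,440,000 = £540,000. The remaining £900,000 passes to the descendants.
The descendants' portion (£900,000) is divided into 3 shares of £300,000: Eira and Wendel each take £300,000; Fenna's £300,000 share passes to Fenna's issue.
Fenna's share (£300,000) is divided into 2 shares of £150,000: Una and Pieter each take £150,000.

Uzoma: £540,000; Eira: £300,000; Wendel: £300,000; Una: £150,000; Pieter: £150,000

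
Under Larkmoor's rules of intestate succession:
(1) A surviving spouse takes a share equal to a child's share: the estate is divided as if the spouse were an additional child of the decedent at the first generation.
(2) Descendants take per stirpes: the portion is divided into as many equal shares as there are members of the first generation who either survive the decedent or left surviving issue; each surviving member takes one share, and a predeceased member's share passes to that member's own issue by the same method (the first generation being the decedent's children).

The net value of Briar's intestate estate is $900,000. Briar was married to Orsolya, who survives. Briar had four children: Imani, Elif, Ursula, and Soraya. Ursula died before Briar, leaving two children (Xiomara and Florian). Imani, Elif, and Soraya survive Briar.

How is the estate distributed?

The spouse counts as an additional share at the children's level, so there are 5 primary shares of $180,000. Orsolya takes one such share ($180,000).
The children's combined portion ($720,000) is divided into 4 shares of $180,000: Imani, Elif, and Soraya each take $180,000; Ursula's $180,000 share passes to Ursula's issue.
Ursula's share ($180,000) is divided into 2 shares of $90,000: Xiomara and Florian each take $90,000.

Orsolya: $180,000; Imani: $180,000; Elif: $180,000; Xiomara: $90,000; Florian: $90,000; Soraya: $180,000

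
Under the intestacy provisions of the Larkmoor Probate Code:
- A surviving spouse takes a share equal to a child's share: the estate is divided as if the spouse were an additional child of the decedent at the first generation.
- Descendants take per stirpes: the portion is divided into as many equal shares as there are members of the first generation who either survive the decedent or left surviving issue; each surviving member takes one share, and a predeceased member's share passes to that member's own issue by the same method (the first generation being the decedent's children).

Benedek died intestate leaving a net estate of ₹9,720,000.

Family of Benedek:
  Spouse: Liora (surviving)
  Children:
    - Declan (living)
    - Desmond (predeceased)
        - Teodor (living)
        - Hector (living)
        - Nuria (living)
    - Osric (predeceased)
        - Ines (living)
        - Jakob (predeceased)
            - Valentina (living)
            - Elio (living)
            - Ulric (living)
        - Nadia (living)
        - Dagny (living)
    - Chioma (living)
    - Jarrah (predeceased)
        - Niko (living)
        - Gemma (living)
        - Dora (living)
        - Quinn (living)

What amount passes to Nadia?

The spouse counts as an additional share at the children's level, so there are 6 primary shares of ₹1,620,000. Liora takes one such share (₹1,620,000).
The children's combined portion (₹8,100,000) is divided into 5 shares of ₹1,620,000: Declan and Chioma each take ₹1,620,000; Desmond's ₹1,620,000 share passes to Desmond's issue; Osric's ₹1,620,000 share passes to Osric's issue; Jarrah's ₹1,620,000 share passes to Jarrah's issue.
Desmond's share (₹1,620,000) is divided into 3 shares of ₹540,000: Teodor, Hector, and Nuria each take ₹540,000.
Osric's share (₹1,620,000) is divided into 4 shares of ₹405,000: Ines, Nadia, and Dagny each take ₹405,000; Jakob's ₹405,000 share passes to Jakob's issue.
Jakob's share (₹405,000) is divided into 3 shares of ₹135,000: Valentina, Elio, and Ulric each take ₹135,000.
Jarrah's share (₹1,620,000) is divided into 4 shares of ₹405,000: Niko, Gemma, Dora, and Quinn each take ₹405,000.

Nadia receives ₹405,000.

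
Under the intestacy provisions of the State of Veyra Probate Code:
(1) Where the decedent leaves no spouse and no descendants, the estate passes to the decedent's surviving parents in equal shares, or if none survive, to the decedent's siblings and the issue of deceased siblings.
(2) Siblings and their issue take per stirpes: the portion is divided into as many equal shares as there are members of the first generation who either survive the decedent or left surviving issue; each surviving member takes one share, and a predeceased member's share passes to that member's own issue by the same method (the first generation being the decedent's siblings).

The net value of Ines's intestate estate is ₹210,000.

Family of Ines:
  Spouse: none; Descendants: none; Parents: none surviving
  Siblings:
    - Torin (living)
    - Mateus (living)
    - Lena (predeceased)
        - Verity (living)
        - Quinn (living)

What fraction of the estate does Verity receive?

The entire ₹210,000 passes to the siblings and their issue.
That amount (₹210,000) is divided into 3 shares of ₹70,000: Torin and Mateus each take ₹70,000; Lena's ₹70,000 share passes to Lena's issue.
Lena's share (₹70,000) is divided into 2 shares of ₹35,000: Verity and Quinn each take ₹35,000.

Verity receives 1/6 of the estate.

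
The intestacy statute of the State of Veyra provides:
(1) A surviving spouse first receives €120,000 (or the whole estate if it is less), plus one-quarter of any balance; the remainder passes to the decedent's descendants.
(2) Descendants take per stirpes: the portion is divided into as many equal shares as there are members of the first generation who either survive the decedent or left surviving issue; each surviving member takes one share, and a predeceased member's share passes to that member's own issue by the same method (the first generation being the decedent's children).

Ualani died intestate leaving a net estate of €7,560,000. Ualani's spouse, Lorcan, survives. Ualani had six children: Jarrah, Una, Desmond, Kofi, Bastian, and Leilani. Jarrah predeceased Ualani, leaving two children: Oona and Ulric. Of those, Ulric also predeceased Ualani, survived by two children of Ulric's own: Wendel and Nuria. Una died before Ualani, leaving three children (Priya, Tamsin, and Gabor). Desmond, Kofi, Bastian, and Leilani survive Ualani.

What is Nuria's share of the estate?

Lorcan first takes €120,000, leaving a balance of €7,440,000. Lorcan then takes one-quarter of the balance (€1,860,000), for a total of €1,980,000. The remaining €5,580,000 passes to the descendants.
The descendants' portion (€5,580,000) is divided into 6 shares of €930,000: Desmond, Kofi, Bastian, and Leilani each take €930,000; Jarrah's €930,000 share passes to Jarrah's issue; Una's €930,000 share passes to Una's issue.
Jarrah's share (€930,000) is divided into 2 shares of €465,000: Oona takes €465,000; Ulric's €465,000 share passes to Ulric's issue.
Ulric's share (€465,000) is divided into 2 shares of €232,500: Wendel and Nuria each take €232,500.
Una's share (€930,000) is divided into 3 shares of €310,000: Priya, Tamsin, and Gabor each take €310,000.

Nuria receives €232,500.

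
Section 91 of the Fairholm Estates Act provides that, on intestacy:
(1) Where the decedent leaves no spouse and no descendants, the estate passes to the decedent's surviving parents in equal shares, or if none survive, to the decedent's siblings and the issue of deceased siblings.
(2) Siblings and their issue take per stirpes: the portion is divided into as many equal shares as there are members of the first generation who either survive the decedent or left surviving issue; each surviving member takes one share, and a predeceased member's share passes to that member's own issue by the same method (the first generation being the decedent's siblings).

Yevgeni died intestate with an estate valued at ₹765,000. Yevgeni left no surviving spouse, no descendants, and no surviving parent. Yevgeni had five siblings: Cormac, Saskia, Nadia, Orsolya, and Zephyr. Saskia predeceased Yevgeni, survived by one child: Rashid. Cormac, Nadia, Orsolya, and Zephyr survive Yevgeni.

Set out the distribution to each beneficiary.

Cormac: ₹153,000; Rashid: ₹153,000; Nadia: ₹153,000; Orsolya: ₹153,000; Zephyr: ₹153,000

The entire ₹765,000 passes to the siblings and their issue.
That amount (₹765,000) is divided into 5 shares of ₹153,000: Cormac, Nadia, Orsolya, and Zephyr each take ₹153,000; Saskia's ₹153,000 share passes to Saskia's issue.
Saskia's share (₹153,000) passes entirely to Rashid.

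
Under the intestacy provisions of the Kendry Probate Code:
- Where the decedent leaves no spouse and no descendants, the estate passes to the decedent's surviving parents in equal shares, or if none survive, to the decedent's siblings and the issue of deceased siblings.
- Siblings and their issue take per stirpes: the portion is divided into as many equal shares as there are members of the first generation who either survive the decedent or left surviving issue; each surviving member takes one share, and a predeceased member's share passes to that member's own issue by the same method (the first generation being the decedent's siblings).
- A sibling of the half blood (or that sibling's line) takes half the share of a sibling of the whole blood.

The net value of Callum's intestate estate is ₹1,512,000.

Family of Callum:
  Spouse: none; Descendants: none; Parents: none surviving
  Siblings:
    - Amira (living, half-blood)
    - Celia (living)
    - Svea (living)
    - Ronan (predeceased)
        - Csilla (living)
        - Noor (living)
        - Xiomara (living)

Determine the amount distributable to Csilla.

Csilla receives ₹144,000.

The entire ₹1,512,000 passes to the siblings and their issue.
Counting each half-blood sibling's line as half a unit, there are 7/2 units in ₹1,512,000, so one unit is ₹432,000. Whole-blood lines (Celia, Svea, and Ronan) take ₹432,000 each; half-blood lines (Amira) take ₹216,000 each.
Ronan's share (₹432,000) is divided into 3 shares of ₹144,000: Csilla, Noor, and Xiomara each take ₹144,000.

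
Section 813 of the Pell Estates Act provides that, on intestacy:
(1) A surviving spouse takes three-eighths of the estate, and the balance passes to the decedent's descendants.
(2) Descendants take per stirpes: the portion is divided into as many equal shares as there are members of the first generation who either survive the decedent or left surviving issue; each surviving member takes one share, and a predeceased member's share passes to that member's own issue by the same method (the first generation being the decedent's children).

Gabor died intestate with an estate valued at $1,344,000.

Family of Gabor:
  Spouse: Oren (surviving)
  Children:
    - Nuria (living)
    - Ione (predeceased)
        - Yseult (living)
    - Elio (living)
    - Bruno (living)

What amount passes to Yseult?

Yseult receives $210,000.

Oren takes three-eighths of $1,344,000 = $504,000. The remaining $840,000 passes to the descendants.
The descendants' portion ($840,000) is divided into 4 shares of $210,000: Nuria, Elio, and Bruno each take $210,000; Ione's $210,000 share passes to Ione's issue.
Ione's share ($210,000) passes entirely to Yseult.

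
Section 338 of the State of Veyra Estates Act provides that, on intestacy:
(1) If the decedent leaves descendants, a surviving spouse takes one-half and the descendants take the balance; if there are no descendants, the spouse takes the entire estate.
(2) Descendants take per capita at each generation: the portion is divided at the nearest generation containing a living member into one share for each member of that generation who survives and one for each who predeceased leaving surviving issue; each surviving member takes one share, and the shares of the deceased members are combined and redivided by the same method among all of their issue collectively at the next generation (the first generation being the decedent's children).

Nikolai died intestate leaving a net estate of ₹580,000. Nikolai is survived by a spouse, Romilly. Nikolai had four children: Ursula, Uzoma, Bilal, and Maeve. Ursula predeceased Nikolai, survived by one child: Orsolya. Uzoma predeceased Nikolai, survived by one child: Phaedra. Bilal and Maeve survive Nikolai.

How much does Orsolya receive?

Romilly takes one-half of ₹580,000 = ₹290,000. The remaining ₹290,000 passes to the descendants.
The descendants' portion (₹290,000) is divided at the children's generation into 4 shares of ₹72,500. Bilal and Maeve each take ₹72,500. The 2 shares of the deceased (Ursula and Uzoma) are combined into a pool of ₹145,000.
That pool (₹145,000) is divided at the grandchildren's generation equally among Orsolya and Phaedra: ₹72,500 each.

Orsolya receives ₹72,500.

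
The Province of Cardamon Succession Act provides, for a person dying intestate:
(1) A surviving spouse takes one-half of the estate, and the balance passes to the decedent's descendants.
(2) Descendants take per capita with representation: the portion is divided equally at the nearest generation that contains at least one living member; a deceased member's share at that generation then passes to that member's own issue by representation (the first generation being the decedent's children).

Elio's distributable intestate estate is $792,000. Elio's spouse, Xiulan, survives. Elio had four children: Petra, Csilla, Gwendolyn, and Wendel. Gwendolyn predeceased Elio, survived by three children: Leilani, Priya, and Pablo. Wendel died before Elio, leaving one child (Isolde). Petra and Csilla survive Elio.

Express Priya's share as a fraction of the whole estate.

Xiulan takes one-half of $792,000 = $396,000. The remaining $396,000 passes to the descendants.
The descendants' portion ($396,000) is divided into 4 shares of $99,000: Petra and Csilla each take $99,000; Gwendolyn's $99,000 share passes to Gwendolyn's issue; Wendel's $99,000 share passes to Wendel's issue.
Gwendolyn's share ($99,000) is divided into 3 shares of $33,000: Leilani, Priya, and Pablo each take $33,000.
Wendel's share ($99,000) passes entirely to Isolde.

Priya receives 1/24 of the estate.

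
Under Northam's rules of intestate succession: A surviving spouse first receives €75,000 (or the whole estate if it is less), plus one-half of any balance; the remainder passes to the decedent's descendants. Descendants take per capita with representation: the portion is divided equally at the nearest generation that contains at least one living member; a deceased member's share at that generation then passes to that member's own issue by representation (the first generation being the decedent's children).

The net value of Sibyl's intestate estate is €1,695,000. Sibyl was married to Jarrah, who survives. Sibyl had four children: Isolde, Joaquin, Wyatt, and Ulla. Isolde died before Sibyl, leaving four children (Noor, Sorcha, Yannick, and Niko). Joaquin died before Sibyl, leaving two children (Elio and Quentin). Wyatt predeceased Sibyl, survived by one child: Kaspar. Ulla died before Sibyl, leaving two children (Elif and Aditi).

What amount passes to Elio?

Elio receives €90,000.

Jarrah first takes €75,000, leaving a balance of €1,620,000. Jarrah then takes one-half of the balance (€810,000), for a total of €885,000. The remaining €810,000 passes to the descendants.
No child survives, so the initial division is made at the grandchildren's generation.
The descendants' portion (€810,000) is divided into 9 shares of €90,000: Noor, Sorcha, Yannick, Niko, Elio, Quentin, Kaspar, Elif, and Aditi each take €90,000.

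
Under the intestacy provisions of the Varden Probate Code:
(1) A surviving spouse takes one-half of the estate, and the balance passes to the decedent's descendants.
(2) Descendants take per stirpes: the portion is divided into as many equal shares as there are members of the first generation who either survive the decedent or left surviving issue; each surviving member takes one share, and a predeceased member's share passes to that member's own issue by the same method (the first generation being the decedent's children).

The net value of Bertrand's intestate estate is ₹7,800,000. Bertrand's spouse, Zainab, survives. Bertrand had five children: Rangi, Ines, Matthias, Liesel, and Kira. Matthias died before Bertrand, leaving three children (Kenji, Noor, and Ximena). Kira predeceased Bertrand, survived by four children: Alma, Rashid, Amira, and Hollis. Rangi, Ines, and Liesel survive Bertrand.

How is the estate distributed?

Zainab: ₹3,900,000; Rangi: ₹780,000; Ines: ₹780,000; Kenji: ₹260,000; Noor: ₹260,000; Ximena: ₹260,000; Liesel: ₹780,000; Alma: ₹195,000; Rashid: ₹195,000; Amira: ₹195,000; Hollis: ₹195,000

Zainab takes one-half of ₹7,800,000 = ₹3,900,000. The remaining ₹3,900,000 passes to the descendants.
The descendants' portion (₹3,900,000) is divided into 5 shares of ₹780,000: Rangi, Ines, and Liesel each take ₹780,000; Matthias's ₹780,000 share passes to Matthias's issue; Kira's ₹780,000 share passes to Kira's issue.
Matthias's share (₹780,000) is divided into 3 shares of ₹260,000: Kenji, Noor, and Ximena each take ₹260,000.
Kira's share (₹780,000) is divided into 4 shares of ₹195,000: Alma, Rashid, Amira, and Hollis each take ₹195,000.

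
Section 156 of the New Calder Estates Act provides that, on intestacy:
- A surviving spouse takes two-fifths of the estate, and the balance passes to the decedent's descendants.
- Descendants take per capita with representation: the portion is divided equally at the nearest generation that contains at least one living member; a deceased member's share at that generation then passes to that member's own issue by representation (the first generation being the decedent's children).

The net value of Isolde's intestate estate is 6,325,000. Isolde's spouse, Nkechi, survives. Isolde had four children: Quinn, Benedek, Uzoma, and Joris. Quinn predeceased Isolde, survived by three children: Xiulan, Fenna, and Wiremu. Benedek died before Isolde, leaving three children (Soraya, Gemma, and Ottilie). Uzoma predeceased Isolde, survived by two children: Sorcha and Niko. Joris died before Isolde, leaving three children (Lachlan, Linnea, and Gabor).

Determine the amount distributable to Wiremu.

Nkechi takes two-fifths of 6,325,000 = 2,530,000. The remaining 3,795,000 passes to the descendants.
No child survives, so the initial division is made at the grandchildren's generation.
The descendants' portion (3,795,000) is divided into 11 shares of 345,000: Xiulan, Fenna, Wiremu, Soraya, Gemma, Ottilie, Sorcha, Niko, Lachlan, Linnea, and Gabor each take 345,000.

Wiremu receives 345,000.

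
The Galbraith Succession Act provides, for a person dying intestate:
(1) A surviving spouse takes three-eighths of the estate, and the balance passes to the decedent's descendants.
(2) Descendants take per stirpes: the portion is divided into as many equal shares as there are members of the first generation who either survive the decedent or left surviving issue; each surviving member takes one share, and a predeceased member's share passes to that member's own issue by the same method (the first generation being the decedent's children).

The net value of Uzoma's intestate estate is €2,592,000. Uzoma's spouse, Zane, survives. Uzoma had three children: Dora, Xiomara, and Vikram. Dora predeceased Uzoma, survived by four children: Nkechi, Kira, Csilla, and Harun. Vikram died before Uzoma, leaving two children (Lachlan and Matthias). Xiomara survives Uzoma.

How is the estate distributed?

Zane: €972,000; Nkechi: €135,000; Kira: €135,000; Csilla: €135,000; Harun: €135,000; Xiomara: €540,000; Lachlan: €270,000; Matthias: €270,000

Zane takes three-eighths of €2,592,000 = €972,000. The remaining €1,620,000 passes to the descendants.
The descendants' portion (€1,620,000) is divided into 3 shares of €540,000: Xiomara takes €540,000; Dora's €540,000 share passes to Dora's issue; Vikram's €540,000 share passes to Vikram's issue.
Dora's share (€540,000) is divided into 4 shares of €135,000: Nkechi, Kira, Csilla, and Harun each take €135,000.
Vikram's share (€540,000) is divided into 2 shares of €270,000: Lachlan and Matthias each take €270,000.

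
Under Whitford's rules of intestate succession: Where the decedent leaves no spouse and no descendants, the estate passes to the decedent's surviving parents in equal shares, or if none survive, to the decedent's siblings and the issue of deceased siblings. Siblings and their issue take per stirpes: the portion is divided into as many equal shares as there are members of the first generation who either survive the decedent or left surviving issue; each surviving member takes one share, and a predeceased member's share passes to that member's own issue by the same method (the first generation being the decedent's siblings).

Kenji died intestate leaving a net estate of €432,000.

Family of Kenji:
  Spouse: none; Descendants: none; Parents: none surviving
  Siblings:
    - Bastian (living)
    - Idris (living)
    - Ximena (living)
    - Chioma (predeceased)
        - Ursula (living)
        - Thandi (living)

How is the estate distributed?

The entire €432,000 passes to the siblings and their issue.
That amount (€432,000) is divided into 4 shares of €108,000: Bastian, Idris, and Ximena each take €108,000; Chioma's €108,000 share passes to Chioma's issue.
Chioma's share (€108,000) is divided into 2 shares of €54,000: Ursula and Thandi each take €54,000.

Bastian: €108,000; Idris: €108,000; Ximena: €108,000; Ursula: €54,000; Thandi: €54,000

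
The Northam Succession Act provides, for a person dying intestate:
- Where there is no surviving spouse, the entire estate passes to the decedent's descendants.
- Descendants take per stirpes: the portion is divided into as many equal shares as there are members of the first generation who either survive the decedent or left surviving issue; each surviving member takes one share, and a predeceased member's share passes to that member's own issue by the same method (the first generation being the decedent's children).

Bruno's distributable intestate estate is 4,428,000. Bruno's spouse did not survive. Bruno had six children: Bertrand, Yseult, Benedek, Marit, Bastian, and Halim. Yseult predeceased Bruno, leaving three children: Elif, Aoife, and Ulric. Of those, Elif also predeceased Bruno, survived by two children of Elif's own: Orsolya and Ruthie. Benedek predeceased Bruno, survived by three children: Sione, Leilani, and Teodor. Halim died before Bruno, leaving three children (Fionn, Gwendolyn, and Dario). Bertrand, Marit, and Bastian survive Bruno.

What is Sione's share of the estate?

Sione receives 246,000.

The entire 4,428,000 passes to the descendants.
That amount (4,428,000) is divided into 6 shares of 738,000: Bertrand, Marit, and Bastian each take 738,000; Yseult's 738,000 share passes to Yseult's issue; Benedek's 738,000 share passes to Benedek's issue; Halim's 738,000 share passes to Halim's issue.
Yseult's share (738,000) is divided into 3 shares of 246,000: Aoife and Ulric each take 246,000; Elif's 246,000 share passes to Elif's issue.
Elif's share (246,000) is divided into 2 shares of 123,000: Orsolya and Ruthie each take 123,000.
Benedek's share (738,000) is divided into 3 shares of 246,000: Sione, Leilani, and Teodor each take 246,000.
Halim's share (738,000) is divided into 3 shares of 246,000: Fionn, Gwendolyn, and Dario each take 246,000.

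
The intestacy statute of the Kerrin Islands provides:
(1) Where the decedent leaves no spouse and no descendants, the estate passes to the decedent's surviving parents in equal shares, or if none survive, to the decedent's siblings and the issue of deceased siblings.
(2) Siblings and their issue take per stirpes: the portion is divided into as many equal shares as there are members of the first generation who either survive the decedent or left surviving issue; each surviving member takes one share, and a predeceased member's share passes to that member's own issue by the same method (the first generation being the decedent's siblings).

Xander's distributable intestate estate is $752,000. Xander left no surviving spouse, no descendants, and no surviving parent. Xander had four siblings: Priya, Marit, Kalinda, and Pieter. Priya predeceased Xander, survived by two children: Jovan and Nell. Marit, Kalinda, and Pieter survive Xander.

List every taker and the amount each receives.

The entire $752,000 passes to the siblings and their issue.
That amount ($752,000) is divided into 4 shares of $188,000: Marit, Kalinda, and Pieter each take $188,000; Priya's $188,000 share passes to Priya's issue.
Priya's share ($188,000) is divided into 2 shares of $94,000: Jovan and Nell each take $94,000.

Jovan: $94,000; Nell: $94,000; Marit: $188,000; Kalinda: $188,000; Pieter: $188,000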